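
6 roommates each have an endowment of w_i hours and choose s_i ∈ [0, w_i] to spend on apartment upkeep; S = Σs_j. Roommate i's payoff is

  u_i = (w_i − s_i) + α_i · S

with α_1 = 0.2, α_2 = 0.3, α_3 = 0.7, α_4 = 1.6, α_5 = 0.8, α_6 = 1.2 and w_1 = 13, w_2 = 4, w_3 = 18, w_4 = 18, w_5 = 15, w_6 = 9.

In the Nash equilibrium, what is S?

27

∂u_i/∂s_i = α_i − 1, so roommate i contributes w_i if α_i > 1, else 0.
α_i > 1 for i ∈ {4, 6}; NE contributions (0, 0, 0, 18, 0, 9), S = 27.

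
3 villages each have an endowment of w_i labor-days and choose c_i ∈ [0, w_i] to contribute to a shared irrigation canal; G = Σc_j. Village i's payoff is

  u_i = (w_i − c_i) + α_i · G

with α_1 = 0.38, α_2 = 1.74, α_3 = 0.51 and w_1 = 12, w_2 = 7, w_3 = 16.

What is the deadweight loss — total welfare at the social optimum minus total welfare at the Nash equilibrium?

45.64

∂u_i/∂c_i = α_i − 1, so village i contributes w_i if α_i > 1, else 0.
α_i > 1 for i ∈ {2}; NE contributions (0, 7, 0), G = 7.
W^NE = Σw_i − G^NE + (Σα_i)·G^NE = 35 + 1.63·7 = 46.41.
Planner: ∂(Σu_j)/∂c_i = Σα_j − 1 = 1.63 > 0, so everyone contributes w_i; G^SO = 35, W^SO = 35 + 1.63·35 = 92.05.
Deadweight loss = 45.64.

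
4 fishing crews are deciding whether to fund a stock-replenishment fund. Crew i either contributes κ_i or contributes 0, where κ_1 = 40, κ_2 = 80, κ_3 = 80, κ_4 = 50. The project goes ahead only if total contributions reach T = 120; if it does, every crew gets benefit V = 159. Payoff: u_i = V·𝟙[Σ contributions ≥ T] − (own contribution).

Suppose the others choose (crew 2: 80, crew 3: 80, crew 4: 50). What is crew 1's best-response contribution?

Others' total = 210 ≥ 120; contributing adds cost 40 for no extra benefit.
Best response: 0.

0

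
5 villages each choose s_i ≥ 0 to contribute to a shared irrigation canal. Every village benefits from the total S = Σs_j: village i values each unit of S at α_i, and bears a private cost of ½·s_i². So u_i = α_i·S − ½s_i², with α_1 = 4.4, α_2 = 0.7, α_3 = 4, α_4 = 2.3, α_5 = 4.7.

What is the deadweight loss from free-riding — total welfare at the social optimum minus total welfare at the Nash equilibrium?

Village i's FOC: ∂u_i/∂s_i = α_i − s_i = 0, so s_i* = α_i.
NE contributions = (4.4, 0.7, 4, 2.3, 4.7); S = 16.1.
W^NE = (Σα)·S − ½Σα_i² = 16.1² − ½·63.23 = 227.595.
Planner sets s_i = Σα_j = 16.1 for every i, so S^SO = 5·16.1 = 80.5.
W^SO = (Σα)·S^SO − ½·5·(Σα)² = (5/2)·16.1² = 648.025.
Deadweight loss = W^SO − W^NE = 420.43.

420.43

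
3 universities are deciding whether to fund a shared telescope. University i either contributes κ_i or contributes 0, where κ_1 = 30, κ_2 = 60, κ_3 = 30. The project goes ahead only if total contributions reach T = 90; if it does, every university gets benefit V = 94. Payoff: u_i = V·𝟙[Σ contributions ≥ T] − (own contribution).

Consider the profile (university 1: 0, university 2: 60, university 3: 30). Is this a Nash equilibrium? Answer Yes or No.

Yes

Total = 90 ≥ 90: provided.
University 1 (pledges 0, payoff 94): pledging 30 → total 120, payoff 64. No gain.
University 2 (pledges 60, payoff 34): dropping to 0 → total 30, payoff 0. No gain.
University 3 (pledges 30, payoff 64): dropping to 0 → total 60, payoff 0. No gain.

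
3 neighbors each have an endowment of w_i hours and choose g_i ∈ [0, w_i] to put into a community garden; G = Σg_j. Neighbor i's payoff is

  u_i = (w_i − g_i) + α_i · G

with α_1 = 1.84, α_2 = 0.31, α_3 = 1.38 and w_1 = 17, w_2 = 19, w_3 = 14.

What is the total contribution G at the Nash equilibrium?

∂u_i/∂g_i = α_i − 1, so neighbor i contributes w_i if α_i > 1, else 0.
α_i > 1 for i ∈ {1, 3}; NE contributions (17, 0, 14), G = 31.

31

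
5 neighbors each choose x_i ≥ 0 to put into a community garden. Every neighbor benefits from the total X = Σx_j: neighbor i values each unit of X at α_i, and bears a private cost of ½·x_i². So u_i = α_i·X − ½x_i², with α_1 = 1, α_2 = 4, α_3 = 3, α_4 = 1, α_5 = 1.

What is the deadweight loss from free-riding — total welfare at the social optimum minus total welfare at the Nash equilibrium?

164

Neighbor i's FOC: ∂u_i/∂x_i = α_i − x_i = 0, so x_i* = α_i.
NE contributions = (1, 4, 3, 1, 1); X = 10.
W^NE = (Σα)·X − ½Σα_i² = 10² − ½·28 = 86.
Planner sets x_i = Σα_j = 10 for every i, so X^SO = 5·10 = 50.
W^SO = (Σα)·X^SO − ½·5·(Σα)² = (5/2)·10² = 250.
Deadweight loss = W^SO − W^NE = 164.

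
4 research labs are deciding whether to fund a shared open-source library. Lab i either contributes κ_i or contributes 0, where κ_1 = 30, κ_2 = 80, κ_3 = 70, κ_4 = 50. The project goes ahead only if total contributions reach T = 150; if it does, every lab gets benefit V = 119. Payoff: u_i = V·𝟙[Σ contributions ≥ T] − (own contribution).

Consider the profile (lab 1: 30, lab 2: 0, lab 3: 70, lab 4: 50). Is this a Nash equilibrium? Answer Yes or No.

Yes

Total = 150 ≥ 150: provided.
Lab 1 (pledges 30, payoff 89): dropping to 0 → total 120, payoff 0. No gain.
Lab 2 (pledges 0, payoff 119): pledging 80 → total 230, payoff 39. No gain.
Lab 3 (pledges 70, payoff 49): dropping to 0 → total 80, payoff 0. No gain.
Lab 4 (pledges 50, payoff 69): dropping to 0 → total 100, payoff 0. No gain.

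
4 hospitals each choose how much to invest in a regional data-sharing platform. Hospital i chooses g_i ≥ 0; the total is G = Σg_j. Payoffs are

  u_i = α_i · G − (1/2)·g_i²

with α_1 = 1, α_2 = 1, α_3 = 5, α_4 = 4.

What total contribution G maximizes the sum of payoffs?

Planner FOC: ∂(Σu_j)/∂g_i = (Σα_j) − g_i = 0, so g_i^SO = Σα_j = 11 for every i; G^SO = 44.

44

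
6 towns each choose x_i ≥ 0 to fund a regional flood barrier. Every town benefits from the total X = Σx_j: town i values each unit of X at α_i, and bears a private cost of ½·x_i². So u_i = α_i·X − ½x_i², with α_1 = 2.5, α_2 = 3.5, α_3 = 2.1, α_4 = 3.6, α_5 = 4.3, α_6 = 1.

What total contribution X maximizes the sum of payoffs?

102

Planner FOC: ∂(Σu_j)/∂x_i = (Σα_j) − x_i = 0, so x_i^SO = Σα_j = 17 for every i; X^SO = 102.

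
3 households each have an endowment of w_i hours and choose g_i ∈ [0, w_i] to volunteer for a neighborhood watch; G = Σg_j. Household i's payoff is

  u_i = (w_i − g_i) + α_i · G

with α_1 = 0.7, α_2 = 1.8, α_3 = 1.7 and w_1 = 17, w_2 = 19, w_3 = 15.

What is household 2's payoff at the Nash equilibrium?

61.2

∂u_i/∂g_i = α_i − 1, so household i contributes w_i if α_i > 1, else 0.
α_i > 1 for i ∈ {2, 3}; NE contributions (0, 19, 15), G = 34.
u_2 = (19 − 19) + 1.8·34 = 61.2.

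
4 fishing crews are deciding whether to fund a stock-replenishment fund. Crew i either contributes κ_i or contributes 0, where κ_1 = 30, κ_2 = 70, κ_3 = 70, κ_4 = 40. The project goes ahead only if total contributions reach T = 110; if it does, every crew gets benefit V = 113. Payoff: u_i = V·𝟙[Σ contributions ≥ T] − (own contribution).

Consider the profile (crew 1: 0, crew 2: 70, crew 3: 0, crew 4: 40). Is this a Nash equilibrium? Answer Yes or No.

Yes

Total = 110 ≥ 110: provided.
Crew 1 (pledges 0, payoff 113): pledging 30 → total 140, payoff 83. No gain.
Crew 2 (pledges 70, payoff 43): dropping to 0 → total 40, payoff 0. No gain.
Crew 3 (pledges 0, payoff 113): pledging 70 → total 180, payoff 43. No gain.
Crew 4 (pledges 40, payoff 73): dropping to 0 → total 70, payoff 0. No gain.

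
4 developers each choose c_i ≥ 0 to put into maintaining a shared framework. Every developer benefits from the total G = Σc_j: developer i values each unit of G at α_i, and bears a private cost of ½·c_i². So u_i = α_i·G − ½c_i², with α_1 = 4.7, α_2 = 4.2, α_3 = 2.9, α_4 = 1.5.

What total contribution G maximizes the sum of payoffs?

53.2

Planner FOC: ∂(Σu_j)/∂c_i = (Σα_j) − c_i = 0, so c_i^SO = Σα_j = 13.3 for every i; G^SO = 53.2.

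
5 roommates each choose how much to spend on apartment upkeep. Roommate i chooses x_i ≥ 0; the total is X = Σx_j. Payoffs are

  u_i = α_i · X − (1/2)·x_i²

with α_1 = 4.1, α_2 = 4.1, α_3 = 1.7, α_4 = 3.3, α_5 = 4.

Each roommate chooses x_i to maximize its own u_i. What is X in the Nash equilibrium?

17.2

Roommate i's FOC: ∂u_i/∂x_i = α_i − x_i = 0, so x_i* = α_i.
NE contributions = (4.1, 4.1, 1.7, 3.3, 4); X = 17.2.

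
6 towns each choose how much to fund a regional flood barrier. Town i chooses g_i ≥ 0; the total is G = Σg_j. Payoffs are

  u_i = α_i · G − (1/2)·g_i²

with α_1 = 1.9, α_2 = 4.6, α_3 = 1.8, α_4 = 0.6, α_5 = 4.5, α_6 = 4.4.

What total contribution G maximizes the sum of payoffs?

Planner FOC: ∂(Σu_j)/∂g_i = (Σα_j) − g_i = 0, so g_i^SO = Σα_j = 17.8 for every i; G^SO = 106.8.

106.8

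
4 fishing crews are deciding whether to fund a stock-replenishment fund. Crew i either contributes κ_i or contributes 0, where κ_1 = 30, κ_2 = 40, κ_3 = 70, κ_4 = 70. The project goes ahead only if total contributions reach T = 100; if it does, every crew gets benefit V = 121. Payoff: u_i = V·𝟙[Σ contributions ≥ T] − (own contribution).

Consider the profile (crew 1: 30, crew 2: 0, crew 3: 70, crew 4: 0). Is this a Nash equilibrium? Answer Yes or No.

Total = 100 ≥ 100: provided.
Crew 1 (pledges 30, payoff 91): dropping to 0 → total 70, payoff 0. No gain.
Crew 2 (pledges 0, payoff 121): pledging 40 → total 140, payoff 81. No gain.
Crew 3 (pledges 70, payoff 51): dropping to 0 → total 30, payoff 0. No gain.
Crew 4 (pledges 0, payoff 121): pledging 70 → total 170, payoff 51. No gain.

Yes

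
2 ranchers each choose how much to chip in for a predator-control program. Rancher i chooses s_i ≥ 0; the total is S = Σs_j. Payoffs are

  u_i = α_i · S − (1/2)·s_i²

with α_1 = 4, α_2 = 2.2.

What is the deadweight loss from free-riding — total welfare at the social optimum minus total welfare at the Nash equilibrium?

10.42

Rancher i's FOC: ∂u_i/∂s_i = α_i − s_i = 0, so s_i* = α_i.
NE contributions = (4, 2.2); S = 6.2.
W^NE = (Σα)·S − ½Σα_i² = 6.2² − ½·20.84 = 28.02.
Planner sets s_i = Σα_j = 6.2 for every i, so S^SO = 2·6.2 = 12.4.
W^SO = (Σα)·S^SO − ½·2·(Σα)² = (2/2)·6.2² = 38.44.
Deadweight loss = W^SO − W^NE = 10.42.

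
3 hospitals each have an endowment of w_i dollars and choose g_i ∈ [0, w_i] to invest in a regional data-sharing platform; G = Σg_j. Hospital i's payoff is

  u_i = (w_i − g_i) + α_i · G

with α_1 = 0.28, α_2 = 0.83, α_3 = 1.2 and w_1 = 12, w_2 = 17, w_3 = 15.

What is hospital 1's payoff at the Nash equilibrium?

∂u_i/∂g_i = α_i − 1, so hospital i contributes w_i if α_i > 1, else 0.
α_i > 1 for i ∈ {3}; NE contributions (0, 0, 15), G = 15.
u_1 = (12 − 0) + 0.28·15 = 16.2.

16.2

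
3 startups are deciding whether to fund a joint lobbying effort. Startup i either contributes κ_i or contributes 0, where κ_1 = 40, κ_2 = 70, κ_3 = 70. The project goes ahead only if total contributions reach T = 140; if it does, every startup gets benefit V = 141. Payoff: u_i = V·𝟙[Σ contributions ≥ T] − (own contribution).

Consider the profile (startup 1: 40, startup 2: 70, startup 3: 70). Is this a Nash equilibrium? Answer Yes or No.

No

Total = 180 ≥ 140: provided.
Startup 1 (pledges 40, payoff 101): dropping to 0 → total 140, payoff 141. Profitable deviation.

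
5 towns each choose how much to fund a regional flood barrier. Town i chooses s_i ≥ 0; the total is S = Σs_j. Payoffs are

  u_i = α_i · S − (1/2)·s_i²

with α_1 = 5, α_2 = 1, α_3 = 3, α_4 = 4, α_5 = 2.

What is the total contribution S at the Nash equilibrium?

Town i's FOC: ∂u_i/∂s_i = α_i − s_i = 0, so s_i* = α_i.
NE contributions = (5, 1, 3, 4, 2); S = 15.

15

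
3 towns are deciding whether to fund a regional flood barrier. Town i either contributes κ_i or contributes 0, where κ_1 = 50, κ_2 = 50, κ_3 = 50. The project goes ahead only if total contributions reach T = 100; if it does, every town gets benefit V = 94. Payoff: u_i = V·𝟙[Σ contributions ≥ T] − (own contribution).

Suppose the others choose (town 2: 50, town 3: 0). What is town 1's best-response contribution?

Others' total = 50. Contributing 50 brings total to 100 ≥ 100: gain V − κ_1 = 44.
Best response: 50.

50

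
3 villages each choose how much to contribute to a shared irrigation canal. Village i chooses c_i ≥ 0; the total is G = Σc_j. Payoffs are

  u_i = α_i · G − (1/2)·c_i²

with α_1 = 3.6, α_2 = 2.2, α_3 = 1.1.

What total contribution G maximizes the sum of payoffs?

Planner FOC: ∂(Σu_j)/∂c_i = (Σα_j) − c_i = 0, so c_i^SO = Σα_j = 6.9 for every i; G^SO = 20.7.

20.7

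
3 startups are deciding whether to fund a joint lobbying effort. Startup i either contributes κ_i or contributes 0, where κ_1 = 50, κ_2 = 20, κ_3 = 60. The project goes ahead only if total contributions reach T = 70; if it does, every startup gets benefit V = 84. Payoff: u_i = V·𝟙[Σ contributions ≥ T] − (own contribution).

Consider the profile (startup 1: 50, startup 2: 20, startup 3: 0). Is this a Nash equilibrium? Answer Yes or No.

Total = 70 ≥ 70: provided.
Startup 1 (pledges 50, payoff 34): dropping to 0 → total 20, payoff 0. No gain.
Startup 2 (pledges 20, payoff 64): dropping to 0 → total 50, payoff 0. No gain.
Startup 3 (pledges 0, payoff 84): pledging 60 → total 130, payoff 24. No gain.

Yes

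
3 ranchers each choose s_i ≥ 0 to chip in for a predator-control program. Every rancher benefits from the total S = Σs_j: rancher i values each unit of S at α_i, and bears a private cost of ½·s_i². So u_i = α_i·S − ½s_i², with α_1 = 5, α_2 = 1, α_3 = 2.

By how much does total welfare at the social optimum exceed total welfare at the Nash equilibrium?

Rancher i's FOC: ∂u_i/∂s_i = α_i − s_i = 0, so s_i* = α_i.
NE contributions = (5, 1, 2); S = 8.
W^NE = (Σα)·S − ½Σα_i² = 8² − ½·30 = 49.
Planner sets s_i = Σα_j = 8 for every i, so S^SO = 3·8 = 24.
W^SO = (Σα)·S^SO − ½·3·(Σα)² = (3/2)·8² = 96.
Deadweight loss = W^SO − W^NE = 47.

47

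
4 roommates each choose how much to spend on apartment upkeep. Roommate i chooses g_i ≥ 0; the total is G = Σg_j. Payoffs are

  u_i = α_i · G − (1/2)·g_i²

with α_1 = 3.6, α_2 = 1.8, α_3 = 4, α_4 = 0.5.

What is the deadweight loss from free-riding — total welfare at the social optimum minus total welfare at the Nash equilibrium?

114.235

Roommate i's FOC: ∂u_i/∂g_i = α_i − g_i = 0, so g_i* = α_i.
NE contributions = (3.6, 1.8, 4, 0.5); G = 9.9.
W^NE = (Σα)·G − ½Σα_i² = 9.9² − ½·32.45 = 81.785.
Planner sets g_i = Σα_j = 9.9 for every i, so G^SO = 4·9.9 = 39.6.
W^SO = (Σα)·G^SO − ½·4·(Σα)² = (4/2)·9.9² = 196.02.
Deadweight loss = W^SO − W^NE = 114.235.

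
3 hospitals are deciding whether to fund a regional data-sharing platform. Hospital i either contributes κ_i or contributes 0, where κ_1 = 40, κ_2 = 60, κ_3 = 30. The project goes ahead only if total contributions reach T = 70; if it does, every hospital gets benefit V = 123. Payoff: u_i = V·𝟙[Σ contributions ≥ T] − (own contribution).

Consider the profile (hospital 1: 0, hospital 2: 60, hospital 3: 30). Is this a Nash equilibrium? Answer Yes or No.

Total = 90 ≥ 70: provided.
Hospital 1 (pledges 0, payoff 123): pledging 40 → total 130, payoff 83. No gain.
Hospital 2 (pledges 60, payoff 63): dropping to 0 → total 30, payoff 0. No gain.
Hospital 3 (pledges 30, payoff 93): dropping to 0 → total 60, payoff 0. No gain.

Yes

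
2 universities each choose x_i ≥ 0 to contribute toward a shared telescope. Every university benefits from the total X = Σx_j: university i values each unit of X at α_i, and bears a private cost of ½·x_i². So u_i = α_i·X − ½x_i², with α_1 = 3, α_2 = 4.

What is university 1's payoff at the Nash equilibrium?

16.5

University i's FOC: ∂u_i/∂x_i = α_i − x_i = 0, so x_i* = α_i.
NE contributions = (3, 4); X = 7.
u_1 = α_1·X − ½·(x_1)² = 3·7 − ½·3² = 16.5.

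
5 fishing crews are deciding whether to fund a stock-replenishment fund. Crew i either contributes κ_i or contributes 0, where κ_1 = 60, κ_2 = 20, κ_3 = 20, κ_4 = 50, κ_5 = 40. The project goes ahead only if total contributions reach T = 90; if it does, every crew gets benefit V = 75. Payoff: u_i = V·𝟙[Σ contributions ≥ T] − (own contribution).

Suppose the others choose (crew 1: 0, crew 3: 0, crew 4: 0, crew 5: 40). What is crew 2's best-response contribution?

Others' total = 40. Even contributing 20 gives 60 < 90: no benefit either way.
Best response: 0.

0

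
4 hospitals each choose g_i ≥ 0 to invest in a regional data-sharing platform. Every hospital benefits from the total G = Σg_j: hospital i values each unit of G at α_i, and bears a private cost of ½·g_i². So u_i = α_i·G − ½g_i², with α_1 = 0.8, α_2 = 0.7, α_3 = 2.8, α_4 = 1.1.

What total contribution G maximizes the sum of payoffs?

Planner FOC: ∂(Σu_j)/∂g_i = (Σα_j) − g_i = 0, so g_i^SO = Σα_j = 5.4 for every i; G^SO = 21.6.

21.6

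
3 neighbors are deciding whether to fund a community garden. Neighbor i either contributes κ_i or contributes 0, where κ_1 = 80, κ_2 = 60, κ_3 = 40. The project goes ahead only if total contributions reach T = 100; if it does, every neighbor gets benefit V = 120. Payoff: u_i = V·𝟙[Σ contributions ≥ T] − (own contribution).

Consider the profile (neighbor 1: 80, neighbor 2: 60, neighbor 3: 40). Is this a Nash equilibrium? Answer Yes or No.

No

Total = 180 ≥ 100: provided.
Neighbor 1 (pledges 80, payoff 40): dropping to 0 → total 100, payoff 120. Profitable deviation.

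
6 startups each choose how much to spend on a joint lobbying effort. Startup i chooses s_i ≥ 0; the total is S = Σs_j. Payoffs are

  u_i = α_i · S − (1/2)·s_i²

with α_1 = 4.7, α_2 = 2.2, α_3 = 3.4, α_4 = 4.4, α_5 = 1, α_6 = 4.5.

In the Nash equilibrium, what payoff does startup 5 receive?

Startup i's FOC: ∂u_i/∂s_i = α_i − s_i = 0, so s_i* = α_i.
NE contributions = (4.7, 2.2, 3.4, 4.4, 1, 4.5); S = 20.2.
u_5 = α_5·S − ½·(s_5)² = 1·20.2 − ½·1² = 19.7.

19.7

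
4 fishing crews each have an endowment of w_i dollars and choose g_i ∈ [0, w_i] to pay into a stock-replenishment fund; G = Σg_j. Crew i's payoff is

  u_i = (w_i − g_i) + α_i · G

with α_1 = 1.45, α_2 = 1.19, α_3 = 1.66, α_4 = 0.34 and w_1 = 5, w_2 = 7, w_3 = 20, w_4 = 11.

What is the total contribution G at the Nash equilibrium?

∂u_i/∂g_i = α_i − 1, so crew i contributes w_i if α_i > 1, else 0.
α_i > 1 for i ∈ {1, 2, 3}; NE contributions (5, 7, 20, 0), G = 32.

32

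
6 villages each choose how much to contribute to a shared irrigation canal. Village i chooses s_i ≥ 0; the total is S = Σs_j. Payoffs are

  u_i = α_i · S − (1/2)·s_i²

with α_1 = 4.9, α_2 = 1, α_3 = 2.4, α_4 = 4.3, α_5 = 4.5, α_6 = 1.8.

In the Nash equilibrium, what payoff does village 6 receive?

Village i's FOC: ∂u_i/∂s_i = α_i − s_i = 0, so s_i* = α_i.
NE contributions = (4.9, 1, 2.4, 4.3, 4.5, 1.8); S = 18.9.
u_6 = α_6·S − ½·(s_6)² = 1.8·18.9 − ½·1.8² = 32.4.

32.4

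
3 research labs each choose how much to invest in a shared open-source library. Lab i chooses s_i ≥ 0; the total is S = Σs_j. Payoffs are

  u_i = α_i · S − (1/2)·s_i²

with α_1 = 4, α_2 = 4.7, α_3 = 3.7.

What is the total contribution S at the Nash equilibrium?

Lab i's FOC: ∂u_i/∂s_i = α_i − s_i = 0, so s_i* = α_i.
NE contributions = (4, 4.7, 3.7); S = 12.4.

12.4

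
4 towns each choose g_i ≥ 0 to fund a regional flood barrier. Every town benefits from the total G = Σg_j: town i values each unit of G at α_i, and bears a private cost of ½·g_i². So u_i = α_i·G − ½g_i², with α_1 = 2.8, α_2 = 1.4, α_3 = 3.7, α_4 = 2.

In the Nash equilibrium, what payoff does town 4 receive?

Town i's FOC: ∂u_i/∂g_i = α_i − g_i = 0, so g_i* = α_i.
NE contributions = (2.8, 1.4, 3.7, 2); G = 9.9.
u_4 = α_4·G − ½·(g_4)² = 2·9.9 − ½·2² = 17.8.

17.8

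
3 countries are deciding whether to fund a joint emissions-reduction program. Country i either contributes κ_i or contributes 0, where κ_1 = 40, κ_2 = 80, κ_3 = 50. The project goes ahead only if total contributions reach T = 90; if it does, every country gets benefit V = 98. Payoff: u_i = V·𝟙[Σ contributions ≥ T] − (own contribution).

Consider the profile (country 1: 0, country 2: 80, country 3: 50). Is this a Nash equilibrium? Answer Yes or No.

Yes

Total = 130 ≥ 90: provided.
Country 1 (pledges 0, payoff 98): pledging 40 → total 170, payoff 58. No gain.
Country 2 (pledges 80, payoff 18): dropping to 0 → total 50, payoff 0. No gain.
Country 3 (pledges 50, payoff 48): dropping to 0 → total 80, payoff 0. No gain.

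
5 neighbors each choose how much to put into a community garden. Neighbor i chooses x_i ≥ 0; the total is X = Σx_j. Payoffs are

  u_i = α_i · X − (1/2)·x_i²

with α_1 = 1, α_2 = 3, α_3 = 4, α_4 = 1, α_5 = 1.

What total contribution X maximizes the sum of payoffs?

50

Planner FOC: ∂(Σu_j)/∂x_i = (Σα_j) − x_i = 0, so x_i^SO = Σα_j = 10 for every i; X^SO = 50.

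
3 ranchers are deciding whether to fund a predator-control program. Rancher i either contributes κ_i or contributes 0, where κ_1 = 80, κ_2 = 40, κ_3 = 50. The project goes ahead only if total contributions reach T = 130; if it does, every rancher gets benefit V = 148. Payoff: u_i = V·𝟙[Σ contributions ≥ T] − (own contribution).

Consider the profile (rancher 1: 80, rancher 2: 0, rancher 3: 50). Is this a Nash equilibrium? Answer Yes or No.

Yes

Total = 130 ≥ 130: provided.
Rancher 1 (pledges 80, payoff 68): dropping to 0 → total 50, payoff 0. No gain.
Rancher 2 (pledges 0, payoff 148): pledging 40 → total 170, payoff 108. No gain.
Rancher 3 (pledges 50, payoff 98): dropping to 0 → total 80, payoff 0. No gain.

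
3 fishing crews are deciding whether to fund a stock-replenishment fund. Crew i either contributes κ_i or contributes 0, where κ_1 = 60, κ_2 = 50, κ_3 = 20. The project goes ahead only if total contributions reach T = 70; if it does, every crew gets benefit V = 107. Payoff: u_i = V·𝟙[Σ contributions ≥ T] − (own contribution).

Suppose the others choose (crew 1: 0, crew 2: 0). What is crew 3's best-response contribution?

0

Others' total = 0. Even contributing 20 gives 20 < 70: no benefit either way.
Best response: 0.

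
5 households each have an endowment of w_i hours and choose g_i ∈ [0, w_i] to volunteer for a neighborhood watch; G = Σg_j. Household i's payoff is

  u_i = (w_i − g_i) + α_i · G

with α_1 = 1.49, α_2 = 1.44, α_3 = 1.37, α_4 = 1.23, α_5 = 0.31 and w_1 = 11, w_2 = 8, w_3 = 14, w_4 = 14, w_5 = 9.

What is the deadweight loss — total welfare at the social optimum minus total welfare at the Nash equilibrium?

43.56

∂u_i/∂g_i = α_i − 1, so household i contributes w_i if α_i > 1, else 0.
α_i > 1 for i ∈ {1, 2, 3, 4}; NE contributions (11, 8, 14, 14, 0), G = 47.
W^NE = Σw_i − G^NE + (Σα_i)·G^NE = 56 + 4.84·47 = 283.48.
Planner: ∂(Σu_j)/∂g_i = Σα_j − 1 = 4.84 > 0, so everyone contributes w_i; G^SO = 56, W^SO = 56 + 4.84·56 = 327.04.
Deadweight loss = 43.56.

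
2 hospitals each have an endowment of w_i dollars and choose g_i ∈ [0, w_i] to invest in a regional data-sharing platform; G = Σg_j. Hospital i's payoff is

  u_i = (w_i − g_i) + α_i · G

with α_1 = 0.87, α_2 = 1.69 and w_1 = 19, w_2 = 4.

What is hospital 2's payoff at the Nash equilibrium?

6.76

∂u_i/∂g_i = α_i − 1, so hospital i contributes w_i if α_i > 1, else 0.
α_i > 1 for i ∈ {2}; NE contributions (0, 4), G = 4.
u_2 = (4 − 4) + 1.69·4 = 6.76.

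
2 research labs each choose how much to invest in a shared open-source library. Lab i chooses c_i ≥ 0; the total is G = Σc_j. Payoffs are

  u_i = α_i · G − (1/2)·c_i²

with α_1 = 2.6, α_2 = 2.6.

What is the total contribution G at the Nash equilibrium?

5.2

Lab i's FOC: ∂u_i/∂c_i = α_i − c_i = 0, so c_i* = α_i.
NE contributions = (2.6, 2.6); G = 5.2.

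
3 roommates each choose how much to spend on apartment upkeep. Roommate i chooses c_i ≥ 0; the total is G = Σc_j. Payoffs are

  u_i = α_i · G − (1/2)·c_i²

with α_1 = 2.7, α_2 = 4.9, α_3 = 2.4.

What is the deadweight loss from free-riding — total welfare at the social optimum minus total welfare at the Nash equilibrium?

Roommate i's FOC: ∂u_i/∂c_i = α_i − c_i = 0, so c_i* = α_i.
NE contributions = (2.7, 4.9, 2.4); G = 10.
W^NE = (Σα)·G − ½Σα_i² = 10² − ½·37.06 = 81.47.
Planner sets c_i = Σα_j = 10 for every i, so G^SO = 3·10 = 30.
W^SO = (Σα)·G^SO − ½·3·(Σα)² = (3/2)·10² = 150.
Deadweight loss = W^SO − W^NE = 68.53.

68.53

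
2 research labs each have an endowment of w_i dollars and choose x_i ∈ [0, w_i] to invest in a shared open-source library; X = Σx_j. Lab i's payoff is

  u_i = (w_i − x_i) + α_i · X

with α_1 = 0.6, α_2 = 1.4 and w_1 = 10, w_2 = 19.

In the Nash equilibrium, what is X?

∂u_i/∂x_i = α_i − 1, so lab i contributes w_i if α_i > 1, else 0.
α_i > 1 for i ∈ {2}; NE contributions (0, 19), X = 19.

19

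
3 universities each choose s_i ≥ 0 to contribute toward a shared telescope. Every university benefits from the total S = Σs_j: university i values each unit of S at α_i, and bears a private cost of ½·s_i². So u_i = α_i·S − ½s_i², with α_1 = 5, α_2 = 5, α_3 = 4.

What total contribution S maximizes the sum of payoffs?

Planner FOC: ∂(Σu_j)/∂s_i = (Σα_j) − s_i = 0, so s_i^SO = Σα_j = 14 for every i; S^SO = 42.

42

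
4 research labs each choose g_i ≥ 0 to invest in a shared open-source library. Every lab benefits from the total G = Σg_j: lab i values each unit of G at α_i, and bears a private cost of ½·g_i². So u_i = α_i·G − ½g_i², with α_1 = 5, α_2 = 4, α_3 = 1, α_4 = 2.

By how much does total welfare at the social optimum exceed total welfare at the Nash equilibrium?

167

Lab i's FOC: ∂u_i/∂g_i = α_i − g_i = 0, so g_i* = α_i.
NE contributions = (5, 4, 1, 2); G = 12.
W^NE = (Σα)·G − ½Σα_i² = 12² − ½·46 = 121.
Planner sets g_i = Σα_j = 12 for every i, so G^SO = 4·12 = 48.
W^SO = (Σα)·G^SO − ½·4·(Σα)² = (4/2)·12² = 288.
Deadweight loss = W^SO − W^NE = 167.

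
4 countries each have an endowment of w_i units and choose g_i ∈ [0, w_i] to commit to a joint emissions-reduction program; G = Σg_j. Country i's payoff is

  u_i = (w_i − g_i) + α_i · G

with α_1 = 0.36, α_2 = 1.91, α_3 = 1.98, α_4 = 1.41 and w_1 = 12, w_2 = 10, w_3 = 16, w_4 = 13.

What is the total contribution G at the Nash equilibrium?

∂u_i/∂g_i = α_i − 1, so country i contributes w_i if α_i > 1, else 0.
α_i > 1 for i ∈ {2, 3, 4}; NE contributions (0, 10, 16, 13), G = 39.

39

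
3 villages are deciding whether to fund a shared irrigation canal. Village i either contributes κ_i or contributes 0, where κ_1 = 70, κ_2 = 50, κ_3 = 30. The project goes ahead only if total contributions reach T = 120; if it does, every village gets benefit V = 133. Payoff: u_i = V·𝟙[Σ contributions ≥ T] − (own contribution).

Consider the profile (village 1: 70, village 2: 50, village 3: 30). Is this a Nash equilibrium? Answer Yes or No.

No

Total = 150 ≥ 120: provided.
Village 1 (pledges 70, payoff 63): dropping to 0 → total 80, payoff 0. No gain.
Village 2 (pledges 50, payoff 83): dropping to 0 → total 100, payoff 0. No gain.
Village 3 (pledges 30, payoff 103): dropping to 0 → total 120, payoff 133. Profitable deviation.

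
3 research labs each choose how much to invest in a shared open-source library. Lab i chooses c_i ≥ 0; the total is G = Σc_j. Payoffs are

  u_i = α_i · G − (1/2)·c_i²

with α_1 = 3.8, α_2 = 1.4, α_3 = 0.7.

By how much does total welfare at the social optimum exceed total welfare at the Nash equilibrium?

Lab i's FOC: ∂u_i/∂c_i = α_i − c_i = 0, so c_i* = α_i.
NE contributions = (3.8, 1.4, 0.7); G = 5.9.
W^NE = (Σα)·G − ½Σα_i² = 5.9² − ½·16.89 = 26.365.
Planner sets c_i = Σα_j = 5.9 for every i, so G^SO = 3·5.9 = 17.7.
W^SO = (Σα)·G^SO − ½·3·(Σα)² = (3/2)·5.9² = 52.215.
Deadweight loss = W^SO − W^NE = 25.85.

25.85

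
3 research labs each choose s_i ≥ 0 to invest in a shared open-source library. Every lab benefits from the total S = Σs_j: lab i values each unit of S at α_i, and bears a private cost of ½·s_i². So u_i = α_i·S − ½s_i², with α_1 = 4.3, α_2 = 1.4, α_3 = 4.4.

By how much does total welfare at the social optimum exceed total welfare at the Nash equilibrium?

Lab i's FOC: ∂u_i/∂s_i = α_i − s_i = 0, so s_i* = α_i.
NE contributions = (4.3, 1.4, 4.4); S = 10.1.
W^NE = (Σα)·S − ½Σα_i² = 10.1² − ½·39.81 = 82.105.
Planner sets s_i = Σα_j = 10.1 for every i, so S^SO = 3·10.1 = 30.3.
W^SO = (Σα)·S^SO − ½·3·(Σα)² = (3/2)·10.1² = 153.015.
Deadweight loss = W^SO − W^NE = 70.91.

70.91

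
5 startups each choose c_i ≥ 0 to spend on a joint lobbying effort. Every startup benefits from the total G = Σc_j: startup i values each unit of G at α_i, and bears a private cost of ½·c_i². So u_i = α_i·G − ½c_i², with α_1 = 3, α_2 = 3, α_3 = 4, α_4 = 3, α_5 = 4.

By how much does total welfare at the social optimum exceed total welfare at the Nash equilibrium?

463

Startup i's FOC: ∂u_i/∂c_i = α_i − c_i = 0, so c_i* = α_i.
NE contributions = (3, 3, 4, 3, 4); G = 17.
W^NE = (Σα)·G − ½Σα_i² = 17² − ½·59 = 259.5.
Planner sets c_i = Σα_j = 17 for every i, so G^SO = 5·17 = 85.
W^SO = (Σα)·G^SO − ½·5·(Σα)² = (5/2)·17² = 722.5.
Deadweight loss = W^SO − W^NE = 463.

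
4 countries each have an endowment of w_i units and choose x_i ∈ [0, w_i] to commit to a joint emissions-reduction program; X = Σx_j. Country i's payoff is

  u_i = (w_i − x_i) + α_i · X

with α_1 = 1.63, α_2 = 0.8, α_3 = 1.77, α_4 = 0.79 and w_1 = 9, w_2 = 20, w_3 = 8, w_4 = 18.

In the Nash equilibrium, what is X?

17

∂u_i/∂x_i = α_i − 1, so country i contributes w_i if α_i > 1, else 0.
α_i > 1 for i ∈ {1, 3}; NE contributions (9, 0, 8, 0), X = 17.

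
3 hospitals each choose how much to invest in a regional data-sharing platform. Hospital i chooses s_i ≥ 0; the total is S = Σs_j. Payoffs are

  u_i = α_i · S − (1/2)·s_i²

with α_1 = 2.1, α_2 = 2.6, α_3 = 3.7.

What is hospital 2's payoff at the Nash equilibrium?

18.46

Hospital i's FOC: ∂u_i/∂s_i = α_i − s_i = 0, so s_i* = α_i.
NE contributions = (2.1, 2.6, 3.7); S = 8.4.
u_2 = α_2·S − ½·(s_2)² = 2.6·8.4 − ½·2.6² = 18.46.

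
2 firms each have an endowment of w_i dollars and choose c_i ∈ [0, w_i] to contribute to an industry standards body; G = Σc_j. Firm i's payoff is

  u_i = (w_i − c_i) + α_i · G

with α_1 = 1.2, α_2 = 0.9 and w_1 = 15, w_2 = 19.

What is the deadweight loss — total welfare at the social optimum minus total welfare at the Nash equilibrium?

∂u_i/∂c_i = α_i − 1, so firm i contributes w_i if α_i > 1, else 0.
α_i > 1 for i ∈ {1}; NE contributions (15, 0), G = 15.
W^NE = Σw_i − G^NE + (Σα_i)·G^NE = 34 + 1.1·15 = 50.5.
Planner: ∂(Σu_j)/∂c_i = Σα_j − 1 = 1.1 > 0, so everyone contributes w_i; G^SO = 34, W^SO = 34 + 1.1·34 = 71.4.
Deadweight loss = 20.9.

20.9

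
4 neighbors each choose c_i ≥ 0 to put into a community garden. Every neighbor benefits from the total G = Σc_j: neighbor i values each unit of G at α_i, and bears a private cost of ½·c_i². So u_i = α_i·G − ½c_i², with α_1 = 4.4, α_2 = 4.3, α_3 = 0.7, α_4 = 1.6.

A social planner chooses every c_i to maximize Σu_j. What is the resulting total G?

44

Planner FOC: ∂(Σu_j)/∂c_i = (Σα_j) − c_i = 0, so c_i^SO = Σα_j = 11 for every i; G^SO = 44.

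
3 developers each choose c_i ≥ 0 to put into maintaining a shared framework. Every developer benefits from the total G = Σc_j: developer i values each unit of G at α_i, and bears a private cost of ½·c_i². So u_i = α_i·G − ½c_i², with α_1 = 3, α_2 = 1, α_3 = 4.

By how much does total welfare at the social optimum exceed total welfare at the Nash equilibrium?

45

Developer i's FOC: ∂u_i/∂c_i = α_i − c_i = 0, so c_i* = α_i.
NE contributions = (3, 1, 4); G = 8.
W^NE = (Σα)·G − ½Σα_i² = 8² − ½·26 = 51.
Planner sets c_i = Σα_j = 8 for every i, so G^SO = 3·8 = 24.
W^SO = (Σα)·G^SO − ½·3·(Σα)² = (3/2)·8² = 96.
Deadweight loss = W^SO − W^NE = 45.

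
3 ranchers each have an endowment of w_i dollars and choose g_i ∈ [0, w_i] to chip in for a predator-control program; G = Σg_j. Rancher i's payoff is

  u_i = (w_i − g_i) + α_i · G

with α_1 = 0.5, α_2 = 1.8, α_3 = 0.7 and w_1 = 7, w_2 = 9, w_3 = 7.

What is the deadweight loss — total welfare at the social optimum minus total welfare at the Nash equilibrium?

28

∂u_i/∂g_i = α_i − 1, so rancher i contributes w_i if α_i > 1, else 0.
α_i > 1 for i ∈ {2}; NE contributions (0, 9, 0), G = 9.
W^NE = Σw_i − G^NE + (Σα_i)·G^NE = 23 + 2·9 = 41.
Planner: ∂(Σu_j)/∂g_i = Σα_j − 1 = 2 > 0, so everyone contributes w_i; G^SO = 23, W^SO = 23 + 2·23 = 69.
Deadweight loss = 28.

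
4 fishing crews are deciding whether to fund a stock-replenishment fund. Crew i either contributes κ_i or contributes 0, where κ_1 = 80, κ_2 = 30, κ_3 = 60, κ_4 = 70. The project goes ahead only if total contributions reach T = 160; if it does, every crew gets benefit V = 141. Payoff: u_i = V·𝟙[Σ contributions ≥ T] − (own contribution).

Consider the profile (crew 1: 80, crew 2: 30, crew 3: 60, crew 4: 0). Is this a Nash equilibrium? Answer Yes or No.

Yes

Total = 170 ≥ 160: provided.
Crew 1 (pledges 80, payoff 61): dropping to 0 → total 90, payoff 0. No gain.
Crew 2 (pledges 30, payoff 111): dropping to 0 → total 140, payoff 0. No gain.
Crew 3 (pledges 60, payoff 81): dropping to 0 → total 110, payoff 0. No gain.
Crew 4 (pledges 0, payoff 141): pledging 70 → total 240, payoff 71. No gain.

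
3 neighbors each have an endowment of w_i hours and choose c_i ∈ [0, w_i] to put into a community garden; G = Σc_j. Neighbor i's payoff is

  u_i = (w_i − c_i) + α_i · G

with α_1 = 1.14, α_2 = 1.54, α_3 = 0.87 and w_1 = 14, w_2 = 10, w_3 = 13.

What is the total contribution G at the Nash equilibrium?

24

∂u_i/∂c_i = α_i − 1, so neighbor i contributes w_i if α_i > 1, else 0.
α_i > 1 for i ∈ {1, 2}; NE contributions (14, 10, 0), G = 24.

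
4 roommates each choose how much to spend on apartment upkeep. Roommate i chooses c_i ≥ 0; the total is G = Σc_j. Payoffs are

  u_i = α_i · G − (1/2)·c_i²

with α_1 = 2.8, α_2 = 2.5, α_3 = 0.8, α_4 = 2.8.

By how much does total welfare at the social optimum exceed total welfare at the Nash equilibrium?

Roommate i's FOC: ∂u_i/∂c_i = α_i − c_i = 0, so c_i* = α_i.
NE contributions = (2.8, 2.5, 0.8, 2.8); G = 8.9.
W^NE = (Σα)·G − ½Σα_i² = 8.9² − ½·22.57 = 67.925.
Planner sets c_i = Σα_j = 8.9 for every i, so G^SO = 4·8.9 = 35.6.
W^SO = (Σα)·G^SO − ½·4·(Σα)² = (4/2)·8.9² = 158.42.
Deadweight loss = W^SO − W^NE = 90.495.

90.495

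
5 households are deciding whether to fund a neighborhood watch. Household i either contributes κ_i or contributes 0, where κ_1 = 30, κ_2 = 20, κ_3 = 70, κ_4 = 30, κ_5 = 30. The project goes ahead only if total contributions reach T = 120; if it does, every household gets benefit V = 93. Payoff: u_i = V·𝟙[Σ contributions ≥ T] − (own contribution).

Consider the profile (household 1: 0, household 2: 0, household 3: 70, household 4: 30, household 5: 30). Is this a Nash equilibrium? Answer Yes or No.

Total = 130 ≥ 120: provided.
Household 1 (pledges 0, payoff 93): pledging 30 → total 160, payoff 63. No gain.
Household 2 (pledges 0, payoff 93): pledging 20 → total 150, payoff 73. No gain.
Household 3 (pledges 70, payoff 23): dropping to 0 → total 60, payoff 0. No gain.
Household 4 (pledges 30, payoff 63): dropping to 0 → total 100, payoff 0. No gain.
Household 5 (pledges 30, payoff 63): dropping to 0 → total 100, payoff 0. No gain.

Yes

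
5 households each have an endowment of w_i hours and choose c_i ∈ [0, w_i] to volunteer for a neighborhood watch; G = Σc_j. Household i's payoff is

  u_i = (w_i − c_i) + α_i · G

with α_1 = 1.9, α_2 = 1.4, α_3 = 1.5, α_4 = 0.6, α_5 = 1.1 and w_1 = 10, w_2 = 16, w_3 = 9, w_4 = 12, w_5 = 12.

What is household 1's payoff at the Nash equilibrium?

89.3

∂u_i/∂c_i = α_i − 1, so household i contributes w_i if α_i > 1, else 0.
α_i > 1 for i ∈ {1, 2, 3, 5}; NE contributions (10, 16, 9, 0, 12), G = 47.
u_1 = (10 − 10) + 1.9·47 = 89.3.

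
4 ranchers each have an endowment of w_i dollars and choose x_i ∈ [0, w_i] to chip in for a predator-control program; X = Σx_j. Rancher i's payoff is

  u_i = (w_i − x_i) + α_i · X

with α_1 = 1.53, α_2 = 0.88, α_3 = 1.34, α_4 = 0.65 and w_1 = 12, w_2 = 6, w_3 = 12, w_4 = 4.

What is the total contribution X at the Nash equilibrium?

∂u_i/∂x_i = α_i − 1, so rancher i contributes w_i if α_i > 1, else 0.
α_i > 1 for i ∈ {1, 3}; NE contributions (12, 0, 12, 0), X = 24.

24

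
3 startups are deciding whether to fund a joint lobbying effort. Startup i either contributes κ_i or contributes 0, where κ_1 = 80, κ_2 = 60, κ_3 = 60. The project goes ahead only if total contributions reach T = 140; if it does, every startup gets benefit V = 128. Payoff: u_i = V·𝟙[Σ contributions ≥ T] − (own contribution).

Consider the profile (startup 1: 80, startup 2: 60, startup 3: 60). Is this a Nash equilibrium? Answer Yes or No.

Total = 200 ≥ 140: provided.
Startup 1 (pledges 80, payoff 48): dropping to 0 → total 120, payoff 0. No gain.
Startup 2 (pledges 60, payoff 68): dropping to 0 → total 140, payoff 128. Profitable deviation.

No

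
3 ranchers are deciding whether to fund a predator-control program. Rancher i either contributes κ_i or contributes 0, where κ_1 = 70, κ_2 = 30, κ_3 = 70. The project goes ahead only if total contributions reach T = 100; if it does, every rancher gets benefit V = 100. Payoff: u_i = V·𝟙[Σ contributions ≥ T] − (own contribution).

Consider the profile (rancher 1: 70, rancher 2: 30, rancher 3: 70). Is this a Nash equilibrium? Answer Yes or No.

No

Total = 170 ≥ 100: provided.
Rancher 1 (pledges 70, payoff 30): dropping to 0 → total 100, payoff 100. Profitable deviation.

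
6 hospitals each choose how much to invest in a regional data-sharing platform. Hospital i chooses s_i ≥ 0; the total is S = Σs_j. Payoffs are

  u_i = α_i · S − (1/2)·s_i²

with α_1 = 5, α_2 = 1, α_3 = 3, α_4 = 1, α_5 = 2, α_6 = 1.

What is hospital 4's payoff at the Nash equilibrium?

12.5

Hospital i's FOC: ∂u_i/∂s_i = α_i − s_i = 0, so s_i* = α_i.
NE contributions = (5, 1, 3, 1, 2, 1); S = 13.
u_4 = α_4·S − ½·(s_4)² = 1·13 − ½·1² = 12.5.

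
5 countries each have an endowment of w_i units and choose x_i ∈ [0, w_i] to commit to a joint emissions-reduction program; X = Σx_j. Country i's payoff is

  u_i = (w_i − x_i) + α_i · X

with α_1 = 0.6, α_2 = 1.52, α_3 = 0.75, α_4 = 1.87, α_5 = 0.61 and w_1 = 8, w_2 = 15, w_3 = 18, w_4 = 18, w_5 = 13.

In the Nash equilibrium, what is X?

∂u_i/∂x_i = α_i − 1, so country i contributes w_i if α_i > 1, else 0.
α_i > 1 for i ∈ {2, 4}; NE contributions (0, 15, 0, 18, 0), X = 33.

33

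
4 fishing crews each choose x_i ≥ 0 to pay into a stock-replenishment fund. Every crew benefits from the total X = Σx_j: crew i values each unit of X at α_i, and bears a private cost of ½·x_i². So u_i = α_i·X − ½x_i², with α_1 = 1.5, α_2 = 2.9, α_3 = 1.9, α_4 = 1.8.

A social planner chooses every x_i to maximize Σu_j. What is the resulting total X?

32.4

Planner FOC: ∂(Σu_j)/∂x_i = (Σα_j) − x_i = 0, so x_i^SO = Σα_j = 8.1 for every i; X^SO = 32.4.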